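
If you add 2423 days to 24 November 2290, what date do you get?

July 13, 2297

+365 (one year) → Nov 24, 2291 (2058 left).
+366 (one year; includes Feb 29, 2292) → Nov 24, 2292 (1692 left).
+365 (one year) → Nov 24, 2293 (1327 left).
+365 (one year) → Nov 24, 2294 (962 left).
+365 (one year) → Nov 24, 2295 (597 left).
+366 (one year; includes Feb 29, 2296) → Nov 24, 2296 (231 left).
Nov has 30 days: +7 → Dec 1, 2296 (224 left).
Dec has 31 days: +31 → Jan 1, 2297 (193 left).
Jan has 31 days: +31 → Feb 1, 2297 (162 left).
Feb has 28 days: +28 → Mar 1, 2297 (134 left).
Mar has 31 days: +31 → Apr 1, 2297 (103 left).
Apr has 30 days: +30 → May 1, 2297 (73 left).
May has 31 days: +31 → Jun 1, 2297 (42 left).
Jun has 30 days: +30 → Jul 1, 2297 (12 left).
+12 → Jul 13, 2297.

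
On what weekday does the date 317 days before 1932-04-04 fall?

Saturday

Apr 4, 1932 is a Monday.
317 mod 7 = 2, so 317 days before a Monday is Monday − 2 = Saturday.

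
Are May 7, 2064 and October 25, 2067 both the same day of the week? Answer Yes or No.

From May 7, 2064 to Oct 25, 2067 is 1266 days.
1266 mod 7 = 6, so they are different weekdays.
(May 7, 2064 is a Wednesday; Oct 25, 2067 is a Tuesday.)

No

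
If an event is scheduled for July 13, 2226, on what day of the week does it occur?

Doomsday rule: the anchor day for the 2200s is Friday. For year 26: 26÷12 = 2 r 2, and 2÷4 = 0, so 2+2+0 = 4.
Friday + 4 ≡ Tuesday — that's 2226's doomsday.
In July the doomsday date is Jul 11.
Jul 13 is 2 days after Jul 11; 2 mod 7 = 2, so Tuesday + 2 = Thursday.

Thursday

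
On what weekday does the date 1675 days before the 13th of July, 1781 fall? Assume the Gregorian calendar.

Wednesday

First find the weekday of Jul 13, 1781. Doomsday rule: the anchor day for the 1700s is Sunday. For year 81: 81÷12 = 6 r 9, and 9÷4 = 2, so 6+9+2 = 17.
Sunday + 17 ≡ Wednesday — that's 1781's doomsday.
In July the doomsday date is Jul 11.
Jul 13 is 2 days after Jul 11; 2 mod 7 = 2, so Wednesday + 2 = Friday.
1675 mod 7 = 2, so 1675 days before a Friday is Friday − 2 = Wednesday.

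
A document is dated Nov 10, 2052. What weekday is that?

January 1, 2052 is a Monday.
Jan 1, 2052 → Feb 1, 2052: 31 days (January has 31).
Feb 1, 2052 → Mar 1, 2052: 29 days (February has 29).
Mar 1, 2052 → Apr 1, 2052: 31 days (March has 31).
Apr 1, 2052 → May 1, 2052: 30 days (April has 30).
May 1, 2052 → Jun 1, 2052: 31 days (May has 31).
Jun 1, 2052 → Jul 1, 2052: 30 days (June has 30).
Jul 1, 2052 → Aug 1, 2052: 31 days (July has 31).
Aug 1, 2052 → Sep 1, 2052: 31 days (August has 31).
Sep 1, 2052 → Oct 1, 2052: 30 days (September has 30).
Oct 1, 2052 → Nov 1, 2052: 31 days (October has 31).
Nov 1, 2052 → Nov 10, 2052: 9 days.
Total: 314 days.
314 mod 7 = 6, so Monday + 6 = Sunday.

Sunday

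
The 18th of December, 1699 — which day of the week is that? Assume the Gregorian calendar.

Doomsday rule: the anchor day for the 1600s is Tuesday. For year 99: 99÷12 = 8 r 3, and 3÷4 = 0, so 8+3+0 = 11.
Tuesday + 11 ≡ Saturday — that's 1699's doomsday.
In December the doomsday date is Dec 12.
Dec 18 is 6 days after Dec 12; 6 mod 7 = 6, so Saturday + 6 = Friday.

Friday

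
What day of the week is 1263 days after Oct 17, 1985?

First find the weekday of Oct 17, 1985. Doomsday rule: the anchor day for the 1900s is Wednesday. For year 85: 85÷12 = 7 r 1, and 1÷4 = 0, so 7+1+0 = 8.
Wednesday + 8 ≡ Thursday — that's 1985's doomsday.
In October the doomsday date is Oct 10.
Oct 17 is 7 days after Oct 10; 7 mod 7 = 0, so Thursday + 0 = Thursday.
1263 mod 7 = 3, so 1263 days after a Thursday is Thursday + 3 = Sunday.

Sunday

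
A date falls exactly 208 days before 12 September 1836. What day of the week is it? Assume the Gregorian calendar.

Wednesday

Sep 12, 1836 is a Monday.
208 mod 7 = 5, so 208 days before a Monday is Monday − 5 = Wednesday.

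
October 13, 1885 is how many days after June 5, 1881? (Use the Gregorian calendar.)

Jun 5, 1881 → Jun 5, 1882: 365 days.
Jun 5, 1882 → Jun 5, 1883: 365 days.
Jun 5, 1883 → Jun 5, 1884: 366 days (Feb 29, 1884 is in that span).
Jun 5, 1884 → Jun 5, 1885: 365 days.
Jun 5, 1885 → Jul 5, 1885: 30 days (June has 30).
Jul 5, 1885 → Aug 5, 1885: 31 days (July has 31).
Aug 5, 1885 → Sep 5, 1885: 31 days (August has 31).
Sep 5, 1885 → Oct 5, 1885: 30 days (September has 30).
Oct 5, 1885 → Oct 13, 1885: 8 days.
Total: 1591 days.

1591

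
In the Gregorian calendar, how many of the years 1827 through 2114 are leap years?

70

Multiples of 4 in [1827,2114]: 72.
Of those, multiples of 100: 3 (not leap unless ÷400).
Multiples of 400: 1.
Leap years = 72 − 3 + 1 = 70.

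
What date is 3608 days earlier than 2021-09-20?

November 4, 2011

−365 (one year) → Sep 20, 2020 (3243 left).
−366 (one year; includes Feb 29, 2020) → Sep 20, 2019 (2877 left).
−365 (one year) → Sep 20, 2018 (2512 left).
−365 (one year) → Sep 20, 2017 (2147 left).
−365 (one year) → Sep 20, 2016 (1782 left).
−366 (one year; includes Feb 29, 2016) → Sep 20, 2015 (1416 left).
−365 (one year) → Sep 20, 2014 (1051 left).
−365 (one year) → Sep 20, 2013 (686 left).
−365 (one year) → Sep 20, 2012 (321 left).
−20 → Aug 31, 2012 (end of Aug, 31 days; 301 left).
−31 → Jul 31, 2012 (end of Jul, 31 days; 270 left).
−31 → Jun 30, 2012 (end of Jun, 30 days; 239 left).
−30 → May 31, 2012 (end of May, 31 days; 209 left).
−31 → Apr 30, 2012 (end of Apr, 30 days; 178 left).
−30 → Mar 31, 2012 (end of Mar, 31 days; 148 left).
−31 → Feb 29, 2012 (end of Feb, 29 days; 117 left).
−29 → Jan 31, 2012 (end of Jan, 31 days; 88 left).
−31 → Dec 31, 2011 (end of Dec, 31 days; 57 left).
−31 → Nov 30, 2011 (end of Nov, 30 days; 26 left).
−26 → Nov 4, 2011.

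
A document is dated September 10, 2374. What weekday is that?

Doomsday rule: the anchor day for the 2300s is Wednesday. For year 74: 74÷12 = 6 r 2, and 2÷4 = 0, so 6+2+0 = 8.
Wednesday + 8 ≡ Thursday — that's 2374's doomsday.
In September the doomsday date is Sep 5.
Sep 10 is 5 days after Sep 5; 5 mod 7 = 5, so Thursday + 5 = Tuesday.

Tuesday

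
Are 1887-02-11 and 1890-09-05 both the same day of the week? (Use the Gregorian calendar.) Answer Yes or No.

From Feb 11, 1887 to Sep 5, 1890 is 1302 days.
1302 mod 7 = 0, so they are the same weekday.
(Feb 11, 1887 is a Friday; Sep 5, 1890 is a Friday.)

Yes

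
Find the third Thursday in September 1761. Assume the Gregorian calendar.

September 17, 1761

September 1, 1761 is a Tuesday.
The first Thursday is therefore September 3 (2 days later).
The third Thursday is 3 + 2×7 = September 17.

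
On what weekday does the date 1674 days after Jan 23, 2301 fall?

Thursday

Jan 23, 2301 is a Wednesday.
1674 mod 7 = 1, so 1674 days after a Wednesday is Wednesday + 1 = Thursday.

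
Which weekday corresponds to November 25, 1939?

January 1, 1939 is a Sunday.
Jan 1, 1939 → Feb 1, 1939: 31 days (January has 31).
Feb 1, 1939 → Mar 1, 1939: 28 days (February has 28).
Mar 1, 1939 → Apr 1, 1939: 31 days (March has 31).
Apr 1, 1939 → May 1, 1939: 30 days (April has 30).
May 1, 1939 → Jun 1, 1939: 31 days (May has 31).
Jun 1, 1939 → Jul 1, 1939: 30 days (June has 30).
Jul 1, 1939 → Aug 1, 1939: 31 days (July has 31).
Aug 1, 1939 → Sep 1, 1939: 31 days (August has 31).
Sep 1, 1939 → Oct 1, 1939: 30 days (September has 30).
Oct 1, 1939 → Nov 1, 1939: 31 days (October has 31).
Nov 1, 1939 → Nov 25, 1939: 24 days.
Total: 328 days.
328 mod 7 = 6, so Sunday + 6 = Saturday.

Saturday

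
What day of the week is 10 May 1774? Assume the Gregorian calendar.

Doomsday rule: the anchor day for the 1700s is Sunday. For year 74: 74÷12 = 6 r 2, and 2÷4 = 0, so 6+2+0 = 8.
Sunday + 8 ≡ Monday — that's 1774's doomsday.
In May the doomsday date is May 9.
May 10 is 1 day after May 9; 1 mod 7 = 1, so Monday + 1 = Tuesday.

Tuesday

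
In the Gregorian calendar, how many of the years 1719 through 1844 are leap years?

Multiples of 4 in [1719,1844]: 32.
Of those, multiples of 100: 1 (not leap unless ÷400).
Multiples of 400: 0.
Leap years = 32 − 1 + 0 = 31.

31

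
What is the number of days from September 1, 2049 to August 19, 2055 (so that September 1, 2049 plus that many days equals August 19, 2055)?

2178

Sep 1, 2049 → Sep 1, 2050: 365 days.
Sep 1, 2050 → Sep 1, 2051: 365 days.
Sep 1, 2051 → Sep 1, 2052: 366 days (Feb 29, 2052 is in that span).
Sep 1, 2052 → Sep 1, 2053: 365 days.
Sep 1, 2053 → Sep 1, 2054: 365 days.
Sep 1, 2054 → Oct 1, 2054: 30 days (September has 30).
Oct 1, 2054 → Nov 1, 2054: 31 days (October has 31).
Nov 1, 2054 → Dec 1, 2054: 30 days (November has 30).
Dec 1, 2054 → Jan 1, 2055: 31 days (December has 31).
Jan 1, 2055 → Feb 1, 2055: 31 days (January has 31).
Feb 1, 2055 → Mar 1, 2055: 28 days (February has 28).
Mar 1, 2055 → Apr 1, 2055: 31 days (March has 31).
Apr 1, 2055 → May 1, 2055: 30 days (April has 30).
May 1, 2055 → Jun 1, 2055: 31 days (May has 31).
Jun 1, 2055 → Jul 1, 2055: 30 days (June has 30).
Jul 1, 2055 → Aug 1, 2055: 31 days (July has 31).
Aug 1, 2055 → Aug 19, 2055: 18 days.
Total: 2178 days.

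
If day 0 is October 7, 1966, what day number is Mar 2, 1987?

Oct 7, 1966 → Oct 7, 1967: 365 days.
Oct 7, 1967 → Oct 7, 1968: 366 days (Feb 29, 1968 is in that span).
Oct 7, 1968 → Oct 7, 1969: 365 days.
Oct 7, 1969 → Oct 7, 1970: 365 days.
Oct 7, 1970 → Oct 7, 1971: 365 days.
Oct 7, 1971 → Oct 7, 1972: 366 days (Feb 29, 1972 is in that span).
Oct 7, 1972 → Oct 7, 1973: 365 days.
Oct 7, 1973 → Oct 7, 1974: 365 days.
Oct 7, 1974 → Oct 7, 1975: 365 days.
Oct 7, 1975 → Oct 7, 1976: 366 days (Feb 29, 1976 is in that span).
Oct 7, 1976 → Oct 7, 1977: 365 days.
Oct 7, 1977 → Oct 7, 1978: 365 days.
Oct 7, 1978 → Oct 7, 1979: 365 days.
Oct 7, 1979 → Oct 7, 1980: 366 days (Feb 29, 1980 is in that span).
Oct 7, 1980 → Oct 7, 1981: 365 days.
Oct 7, 1981 → Oct 7, 1982: 365 days.
Oct 7, 1982 → Oct 7, 1983: 365 days.
Oct 7, 1983 → Oct 7, 1984: 366 days (Feb 29, 1984 is in that span).
Oct 7, 1984 → Oct 7, 1985: 365 days.
Oct 7, 1985 → Oct 7, 1986: 365 days.
Oct 7, 1986 → Nov 7, 1986: 31 days (October has 31).
Nov 7, 1986 → Dec 7, 1986: 30 days (November has 30).
Dec 7, 1986 → Jan 7, 1987: 31 days (December has 31).
Jan 7, 1987 → Feb 7, 1987: 31 days (January has 31).
Feb 7, 1987 → Mar 2, 1987: 23 days.
Total: 7451 days.

7451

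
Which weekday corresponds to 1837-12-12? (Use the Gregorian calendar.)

Doomsday rule: the anchor day for the 1800s is Friday. For year 37: 37÷12 = 3 r 1, and 1÷4 = 0, so 3+1+0 = 4.
Friday + 4 ≡ Tuesday — that's 1837's doomsday.
In December the doomsday date is Dec 12.
Dec 12 is the doomsday itself: Tuesday.

Tuesday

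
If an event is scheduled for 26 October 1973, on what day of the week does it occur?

Friday

January 1, 1973 is a Monday.
Jan 1, 1973 → Feb 1, 1973: 31 days (January has 31).
Feb 1, 1973 → Mar 1, 1973: 28 days (February has 28).
Mar 1, 1973 → Apr 1, 1973: 31 days (March has 31).
Apr 1, 1973 → May 1, 1973: 30 days (April has 30).
May 1, 1973 → Jun 1, 1973: 31 days (May has 31).
Jun 1, 1973 → Jul 1, 1973: 30 days (June has 30).
Jul 1, 1973 → Aug 1, 1973: 31 days (July has 31).
Aug 1, 1973 → Sep 1, 1973: 31 days (August has 31).
Sep 1, 1973 → Oct 1, 1973: 30 days (September has 30).
Oct 1, 1973 → Oct 26, 1973: 25 days.
Total: 298 days.
298 mod 7 = 4, so Monday + 4 = Friday.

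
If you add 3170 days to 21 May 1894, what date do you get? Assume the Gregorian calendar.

+365 (one year) → May 21, 1895 (2805 left).
+366 (one year; includes Feb 29, 1896) → May 21, 1896 (2439 left).
+365 (one year) → May 21, 1897 (2074 left).
+365 (one year) → May 21, 1898 (1709 left).
+365 (one year) → May 21, 1899 (1344 left).
+365 (one year) → May 21, 1900 (979 left).
+365 (one year) → May 21, 1901 (614 left).
+365 (one year) → May 21, 1902 (249 left).
May has 31 days: +11 → Jun 1, 1902 (238 left).
Jun has 30 days: +30 → Jul 1, 1902 (208 left).
Jul has 31 days: +31 → Aug 1, 1902 (177 left).
Aug has 31 days: +31 → Sep 1, 1902 (146 left).
Sep has 30 days: +30 → Oct 1, 1902 (116 left).
Oct has 31 days: +31 → Nov 1, 1902 (85 left).
Nov has 30 days: +30 → Dec 1, 1902 (55 left).
Dec has 31 days: +31 → Jan 1, 1903 (24 left).
+24 → Jan 25, 1903.

January 25, 1903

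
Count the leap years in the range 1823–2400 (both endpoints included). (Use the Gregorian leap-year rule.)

Multiples of 4 in [1823,2400]: 145.
Of those, multiples of 100: 6 (not leap unless ÷400).
Multiples of 400: 2.
Leap years = 145 − 6 + 2 = 141.

141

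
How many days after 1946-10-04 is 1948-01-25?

Oct 4, 1946 → Oct 4, 1947: 365 days.
Oct 4, 1947 → Nov 4, 1947: 31 days (October has 31).
Nov 4, 1947 → Dec 4, 1947: 30 days (November has 30).
Dec 4, 1947 → Jan 4, 1948: 31 days (December has 31).
Jan 4, 1948 → Jan 25, 1948: 21 days.
Total: 478 days.

478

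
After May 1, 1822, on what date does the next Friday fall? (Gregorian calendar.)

May 1, 1822 is a Wednesday.
From Wednesday to the next Friday is 2 days.
May 1, 1822 + 2 = May 3, 1822.

May 3, 1822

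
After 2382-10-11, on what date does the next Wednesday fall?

October 13, 2382

Oct 11, 2382 is a Monday.
From Monday to the next Wednesday is 2 days.
Oct 11, 2382 + 2 = Oct 13, 2382.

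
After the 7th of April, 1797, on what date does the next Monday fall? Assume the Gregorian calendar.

Apr 7, 1797 is a Friday.
From Friday to the next Monday is 3 days.
Apr 7, 1797 + 3 = Apr 10, 1797.

April 10, 1797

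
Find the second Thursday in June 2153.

June 14, 2153

June 1, 2153 is a Friday.
The first Thursday is therefore June 7 (6 days later).
The second Thursday is 7 + 1×7 = June 14.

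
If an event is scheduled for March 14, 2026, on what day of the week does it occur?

Saturday

Doomsday rule: the anchor day for the 2000s is Tuesday. For year 26: 26÷12 = 2 r 2, and 2÷4 = 0, so 2+2+0 = 4.
Tuesday + 4 ≡ Saturday — that's 2026's doomsday.
In March the doomsday date is Mar 14.
Mar 14 is the doomsday itself: Saturday.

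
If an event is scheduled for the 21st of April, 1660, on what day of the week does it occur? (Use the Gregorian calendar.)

Doomsday rule: the anchor day for the 1600s is Tuesday. For year 60: 60÷12 = 5 r 0, and 0÷4 = 0, so 5+0+0 = 5.
Tuesday + 5 ≡ Sunday — that's 1660's doomsday.
In April the doomsday date is Apr 4.
Apr 21 is 17 days after Apr 4; 17 mod 7 = 3, so Sunday + 3 = Wednesday.

Wednesday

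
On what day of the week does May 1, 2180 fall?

Doomsday rule: the anchor day for the 2100s is Sunday. For year 80: 80÷12 = 6 r 8, and 8÷4 = 2, so 6+8+2 = 16.
Sunday + 16 ≡ Tuesday — that's 2180's doomsday.
In May the doomsday date is May 9.
May 1 is 8 days before May 9; 8 mod 7 = 1, so Tuesday − 1 = Monday.

Monday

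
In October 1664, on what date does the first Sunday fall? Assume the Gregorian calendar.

October 5, 1664

October 1, 1664 is a Wednesday.
The first Sunday is therefore October 5 (4 days later).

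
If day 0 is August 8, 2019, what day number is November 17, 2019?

101

Aug 8, 2019 → Sep 8, 2019: 31 days (August has 31).
Sep 8, 2019 → Oct 8, 2019: 30 days (September has 30).
Oct 8, 2019 → Nov 8, 2019: 31 days (October has 31).
Nov 8, 2019 → Nov 17, 2019: 9 days.
Total: 101 days.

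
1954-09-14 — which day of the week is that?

January 1, 1954 is a Friday.
Jan 1, 1954 → Feb 1, 1954: 31 days (January has 31).
Feb 1, 1954 → Mar 1, 1954: 28 days (February has 28).
Mar 1, 1954 → Apr 1, 1954: 31 days (March has 31).
Apr 1, 1954 → May 1, 1954: 30 days (April has 30).
May 1, 1954 → Jun 1, 1954: 31 days (May has 31).
Jun 1, 1954 → Jul 1, 1954: 30 days (June has 30).
Jul 1, 1954 → Aug 1, 1954: 31 days (July has 31).
Aug 1, 1954 → Sep 1, 1954: 31 days (August has 31).
Sep 1, 1954 → Sep 14, 1954: 13 days.
Total: 256 days.
256 mod 7 = 4, so Friday + 4 = Tuesday.

Tuesday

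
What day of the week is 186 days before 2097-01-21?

First find the weekday of Jan 21, 2097. Doomsday rule: the anchor day for the 2000s is Tuesday. For year 97: 97÷12 = 8 r 1, and 1÷4 = 0, so 8+1+0 = 9.
Tuesday + 9 ≡ Thursday — that's 2097's doomsday.
In January the doomsday date is Jan 3 (2097 is not a leap year).
Jan 21 is 18 days after Jan 3; 18 mod 7 = 4, so Thursday + 4 = Monday.
186 mod 7 = 4, so 186 days before a Monday is Monday − 4 = Thursday.

Thursday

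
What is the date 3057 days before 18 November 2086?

−365 (one year) → Nov 18, 2085 (2692 left).
−365 (one year) → Nov 18, 2084 (2327 left).
−366 (one year; includes Feb 29, 2084) → Nov 18, 2083 (1961 left).
−365 (one year) → Nov 18, 2082 (1596 left).
−365 (one year) → Nov 18, 2081 (1231 left).
−365 (one year) → Nov 18, 2080 (866 left).
−366 (one year; includes Feb 29, 2080) → Nov 18, 2079 (500 left).
−365 (one year) → Nov 18, 2078 (135 left).
−18 → Oct 31, 2078 (end of Oct, 31 days; 117 left).
−31 → Sep 30, 2078 (end of Sep, 30 days; 86 left).
−30 → Aug 31, 2078 (end of Aug, 31 days; 56 left).
−31 → Jul 31, 2078 (end of Jul, 31 days; 25 left).
−25 → Jul 6, 2078.

July 6, 2078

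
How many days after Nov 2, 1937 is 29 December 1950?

Nov 2, 1937 → Nov 2, 1938: 365 days.
Nov 2, 1938 → Nov 2, 1939: 365 days.
Nov 2, 1939 → Nov 2, 1940: 366 days (Feb 29, 1940 is in that span).
Nov 2, 1940 → Nov 2, 1941: 365 days.
Nov 2, 1941 → Nov 2, 1942: 365 days.
Nov 2, 1942 → Nov 2, 1943: 365 days.
Nov 2, 1943 → Nov 2, 1944: 366 days (Feb 29, 1944 is in that span).
Nov 2, 1944 → Nov 2, 1945: 365 days.
Nov 2, 1945 → Nov 2, 1946: 365 days.
Nov 2, 1946 → Nov 2, 1947: 365 days.
Nov 2, 1947 → Nov 2, 1948: 366 days (Feb 29, 1948 is in that span).
Nov 2, 1948 → Nov 2, 1949: 365 days.
Nov 2, 1949 → Nov 2, 1950: 365 days.
Nov 2, 1950 → Dec 2, 1950: 30 days (November has 30).
Dec 2, 1950 → Dec 29, 1950: 27 days.
Total: 4805 days.

4805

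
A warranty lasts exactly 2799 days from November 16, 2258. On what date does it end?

July 16, 2266

+365 (one year) → Nov 16, 2259 (2434 left).
+366 (one year; includes Feb 29, 2260) → Nov 16, 2260 (2068 left).
+365 (one year) → Nov 16, 2261 (1703 left).
+365 (one year) → Nov 16, 2262 (1338 left).
+365 (one year) → Nov 16, 2263 (973 left).
+366 (one year; includes Feb 29, 2264) → Nov 16, 2264 (607 left).
+365 (one year) → Nov 16, 2265 (242 left).
Nov has 30 days: +15 → Dec 1, 2265 (227 left).
Dec has 31 days: +31 → Jan 1, 2266 (196 left).
Jan has 31 days: +31 → Feb 1, 2266 (165 left).
Feb has 28 days: +28 → Mar 1, 2266 (137 left).
Mar has 31 days: +31 → Apr 1, 2266 (106 left).
Apr has 30 days: +30 → May 1, 2266 (76 left).
May has 31 days: +31 → Jun 1, 2266 (45 left).
Jun has 30 days: +30 → Jul 1, 2266 (15 left).
+15 → Jul 16, 2266.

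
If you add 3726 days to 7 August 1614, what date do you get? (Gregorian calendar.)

October 19, 1624

+365 (one year) → Aug 7, 1615 (3361 left).
+366 (one year; includes Feb 29, 1616) → Aug 7, 1616 (2995 left).
+365 (one year) → Aug 7, 1617 (2630 left).
+365 (one year) → Aug 7, 1618 (2265 left).
+365 (one year) → Aug 7, 1619 (1900 left).
+366 (one year; includes Feb 29, 1620) → Aug 7, 1620 (1534 left).
+365 (one year) → Aug 7, 1621 (1169 left).
+365 (one year) → Aug 7, 1622 (804 left).
+365 (one year) → Aug 7, 1623 (439 left).
+366 (one year; includes Feb 29, 1624) → Aug 7, 1624 (73 left).
Aug has 31 days: +25 → Sep 1, 1624 (48 left).
Sep has 30 days: +30 → Oct 1, 1624 (18 left).
+18 → Oct 19, 1624.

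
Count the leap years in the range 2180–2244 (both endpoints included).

16

Multiples of 4 in [2180,2244]: 17.
Of those, multiples of 100: 1 (not leap unless ÷400).
Multiples of 400: 0.
Leap years = 17 − 1 + 0 = 16.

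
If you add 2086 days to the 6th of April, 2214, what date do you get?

+365 (one year) → Apr 6, 2215 (1721 left).
+366 (one year; includes Feb 29, 2216) → Apr 6, 2216 (1355 left).
+365 (one year) → Apr 6, 2217 (990 left).
+365 (one year) → Apr 6, 2218 (625 left).
+365 (one year) → Apr 6, 2219 (260 left).
Apr has 30 days: +25 → May 1, 2219 (235 left).
May has 31 days: +31 → Jun 1, 2219 (204 left).
Jun has 30 days: +30 → Jul 1, 2219 (174 left).
Jul has 31 days: +31 → Aug 1, 2219 (143 left).
Aug has 31 days: +31 → Sep 1, 2219 (112 left).
Sep has 30 days: +30 → Oct 1, 2219 (82 left).
Oct has 31 days: +31 → Nov 1, 2219 (51 left).
Nov has 30 days: +30 → Dec 1, 2219 (21 left).
+21 → Dec 22, 2219.

December 22, 2219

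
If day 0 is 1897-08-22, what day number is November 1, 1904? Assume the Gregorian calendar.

Aug 22, 1897 → Aug 22, 1898: 365 days.
Aug 22, 1898 → Aug 22, 1899: 365 days.
Aug 22, 1899 → Aug 22, 1900: 365 days.
Aug 22, 1900 → Aug 22, 1901: 365 days.
Aug 22, 1901 → Aug 22, 1902: 365 days.
Aug 22, 1902 → Aug 22, 1903: 365 days.
Aug 22, 1903 → Aug 22, 1904: 366 days (Feb 29, 1904 is in that span).
Aug 22, 1904 → Sep 22, 1904: 31 days (August has 31).
Sep 22, 1904 → Oct 22, 1904: 30 days (September has 30).
Oct 22, 1904 → Nov 1, 1904: 10 days.
Total: 2627 days.

2627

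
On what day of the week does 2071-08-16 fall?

Sunday

Doomsday rule: the anchor day for the 2000s is Tuesday. For year 71: 71÷12 = 5 r 11, and 11÷4 = 2, so 5+11+2 = 18.
Tuesday + 18 ≡ Saturday — that's 2071's doomsday.
In August the doomsday date is Aug 8.
Aug 16 is 8 days after Aug 8; 8 mod 7 = 1, so Saturday + 1 = Sunday.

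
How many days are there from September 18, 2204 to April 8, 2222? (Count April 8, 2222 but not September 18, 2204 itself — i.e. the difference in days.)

6411

Sep 18, 2204 → Sep 18, 2205: 365 days.
Sep 18, 2205 → Sep 18, 2206: 365 days.
Sep 18, 2206 → Sep 18, 2207: 365 days.
Sep 18, 2207 → Sep 18, 2208: 366 days (Feb 29, 2208 is in that span).
Sep 18, 2208 → Sep 18, 2209: 365 days.
Sep 18, 2209 → Sep 18, 2210: 365 days.
Sep 18, 2210 → Sep 18, 2211: 365 days.
Sep 18, 2211 → Sep 18, 2212: 366 days (Feb 29, 2212 is in that span).
Sep 18, 2212 → Sep 18, 2213: 365 days.
Sep 18, 2213 → Sep 18, 2214: 365 days.
Sep 18, 2214 → Sep 18, 2215: 365 days.
Sep 18, 2215 → Sep 18, 2216: 366 days (Feb 29, 2216 is in that span).
Sep 18, 2216 → Sep 18, 2217: 365 days.
Sep 18, 2217 → Sep 18, 2218: 365 days.
Sep 18, 2218 → Sep 18, 2219: 365 days.
Sep 18, 2219 → Sep 18, 2220: 366 days (Feb 29, 2220 is in that span).
Sep 18, 2220 → Sep 18, 2221: 365 days.
Sep 18, 2221 → Oct 18, 2221: 30 days (September has 30).
Oct 18, 2221 → Nov 18, 2221: 31 days (October has 31).
Nov 18, 2221 → Dec 18, 2221: 30 days (November has 30).
Dec 18, 2221 → Jan 18, 2222: 31 days (December has 31).
Jan 18, 2222 → Feb 18, 2222: 31 days (January has 31).
Feb 18, 2222 → Mar 18, 2222: 28 days (February has 28).
Mar 18, 2222 → Apr 8, 2222: 21 days.
Total: 6411 days.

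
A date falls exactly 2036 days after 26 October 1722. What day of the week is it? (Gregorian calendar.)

First find the weekday of Oct 26, 1722. Doomsday rule: the anchor day for the 1700s is Sunday. For year 22: 22÷12 = 1 r 10, and 10÷4 = 2, so 1+10+2 = 13.
Sunday + 13 ≡ Saturday — that's 1722's doomsday.
In October the doomsday date is Oct 10.
Oct 26 is 16 days after Oct 10; 16 mod 7 = 2, so Saturday + 2 = Monday.
2036 mod 7 = 6, so 2036 days after a Monday is Monday + 6 = Sunday.

Sunday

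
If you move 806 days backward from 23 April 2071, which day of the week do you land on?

First find the weekday of Apr 23, 2071. Doomsday rule: the anchor day for the 2000s is Tuesday. For year 71: 71÷12 = 5 r 11, and 11÷4 = 2, so 5+11+2 = 18.
Tuesday + 18 ≡ Saturday — that's 2071's doomsday.
In April the doomsday date is Apr 4.
Apr 23 is 19 days after Apr 4; 19 mod 7 = 5, so Saturday + 5 = Thursday.
806 mod 7 = 1, so 806 days before a Thursday is Thursday − 1 = Wednesday.

Wednesday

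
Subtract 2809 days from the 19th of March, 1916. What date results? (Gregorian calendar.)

−366 (one year; includes Feb 29, 1916) → Mar 19, 1915 (2443 left).
−365 (one year) → Mar 19, 1914 (2078 left).
−365 (one year) → Mar 19, 1913 (1713 left).
−365 (one year) → Mar 19, 1912 (1348 left).
−366 (one year; includes Feb 29, 1912) → Mar 19, 1911 (982 left).
−365 (one year) → Mar 19, 1910 (617 left).
−365 (one year) → Mar 19, 1909 (252 left).
−19 → Feb 28, 1909 (end of Feb, 28 days; 233 left).
−28 → Jan 31, 1909 (end of Jan, 31 days; 205 left).
−31 → Dec 31, 1908 (end of Dec, 31 days; 174 left).
−31 → Nov 30, 1908 (end of Nov, 30 days; 143 left).
−30 → Oct 31, 1908 (end of Oct, 31 days; 113 left).
−31 → Sep 30, 1908 (end of Sep, 30 days; 82 left).
−30 → Aug 31, 1908 (end of Aug, 31 days; 52 left).
−31 → Jul 31, 1908 (end of Jul, 31 days; 21 left).
−21 → Jul 10, 1908.

July 10, 1908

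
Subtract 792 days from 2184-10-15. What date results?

−366 (one year; includes Feb 29, 2184) → Oct 15, 2183 (426 left).
−365 (one year) → Oct 15, 2182 (61 left).
−15 → Sep 30, 2182 (end of Sep, 30 days; 46 left).
−30 → Aug 31, 2182 (end of Aug, 31 days; 16 left).
−16 → Aug 15, 2182.

August 15, 2182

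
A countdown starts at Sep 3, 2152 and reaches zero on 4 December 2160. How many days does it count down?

Sep 3, 2152 → Sep 3, 2153: 365 days.
Sep 3, 2153 → Sep 3, 2154: 365 days.
Sep 3, 2154 → Sep 3, 2155: 365 days.
Sep 3, 2155 → Sep 3, 2156: 366 days (Feb 29, 2156 is in that span).
Sep 3, 2156 → Sep 3, 2157: 365 days.
Sep 3, 2157 → Sep 3, 2158: 365 days.
Sep 3, 2158 → Sep 3, 2159: 365 days.
Sep 3, 2159 → Sep 3, 2160: 366 days (Feb 29, 2160 is in that span).
Sep 3, 2160 → Oct 3, 2160: 30 days (September has 30).
Oct 3, 2160 → Nov 3, 2160: 31 days (October has 31).
Nov 3, 2160 → Dec 3, 2160: 30 days (November has 30).
Dec 3, 2160 → Dec 4, 2160: 1 days.
Total: 3014 days.

3014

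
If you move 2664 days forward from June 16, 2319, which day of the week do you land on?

Friday

Jun 16, 2319 is a Monday.
2664 mod 7 = 4, so 2664 days after a Monday is Monday + 4 = Friday.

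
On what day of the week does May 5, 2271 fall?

Friday

Doomsday rule: the anchor day for the 2200s is Friday. For year 71: 71÷12 = 5 r 11, and 11÷4 = 2, so 5+11+2 = 18.
Friday + 18 ≡ Tuesday — that's 2271's doomsday.
In May the doomsday date is May 9.
May 5 is 4 days before May 9; 4 mod 7 = 4, so Tuesday − 4 = Friday.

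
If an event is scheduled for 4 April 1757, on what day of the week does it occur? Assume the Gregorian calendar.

Monday

Doomsday rule: the anchor day for the 1700s is Sunday. For year 57: 57÷12 = 4 r 9, and 9÷4 = 2, so 4+9+2 = 15.
Sunday + 15 ≡ Monday — that's 1757's doomsday.
In April the doomsday date is Apr 4.
Apr 4 is the doomsday itself: Monday.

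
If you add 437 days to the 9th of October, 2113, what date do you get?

+365 (one year) → Oct 9, 2114 (72 left).
Oct has 31 days: +23 → Nov 1, 2114 (49 left).
Nov has 30 days: +30 → Dec 1, 2114 (19 left).
+19 → Dec 20, 2114.

December 20, 2114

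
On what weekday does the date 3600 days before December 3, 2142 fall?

Saturday

Dec 3, 2142 is a Monday.
3600 mod 7 = 2, so 3600 days before a Monday is Monday − 2 = Saturday.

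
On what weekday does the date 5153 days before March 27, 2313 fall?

Wednesday

First find the weekday of Mar 27, 2313. Doomsday rule: the anchor day for the 2300s is Wednesday. For year 13: 13÷12 = 1 r 1, and 1÷4 = 0, so 1+1+0 = 2.
Wednesday + 2 ≡ Friday — that's 2313's doomsday.
In March the doomsday date is Mar 14.
Mar 27 is 13 days after Mar 14; 13 mod 7 = 6, so Friday + 6 = Thursday.
5153 mod 7 = 1, so 5153 days before a Thursday is Thursday − 1 = Wednesday.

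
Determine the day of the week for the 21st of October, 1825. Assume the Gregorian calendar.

Friday

Doomsday rule: the anchor day for the 1800s is Friday. For year 25: 25÷12 = 2 r 1, and 1÷4 = 0, so 2+1+0 = 3.
Friday + 3 ≡ Monday — that's 1825's doomsday.
In October the doomsday date is Oct 10.
Oct 21 is 11 days after Oct 10; 11 mod 7 = 4, so Monday + 4 = Friday.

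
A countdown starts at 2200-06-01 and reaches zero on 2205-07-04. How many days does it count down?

1859

Jun 1, 2200 → Jun 1, 2201: 365 days.
Jun 1, 2201 → Jun 1, 2202: 365 days.
Jun 1, 2202 → Jun 1, 2203: 365 days.
Jun 1, 2203 → Jun 1, 2204: 366 days (Feb 29, 2204 is in that span).
Jun 1, 2204 → Jul 1, 2204: 30 days (June has 30).
Jul 1, 2204 → Aug 1, 2204: 31 days (July has 31).
Aug 1, 2204 → Sep 1, 2204: 31 days (August has 31).
Sep 1, 2204 → Oct 1, 2204: 30 days (September has 30).
Oct 1, 2204 → Nov 1, 2204: 31 days (October has 31).
Nov 1, 2204 → Dec 1, 2204: 30 days (November has 30).
Dec 1, 2204 → Jan 1, 2205: 31 days (December has 31).
Jan 1, 2205 → Feb 1, 2205: 31 days (January has 31).
Feb 1, 2205 → Mar 1, 2205: 28 days (February has 28).
Mar 1, 2205 → Apr 1, 2205: 31 days (March has 31).
Apr 1, 2205 → May 1, 2205: 30 days (April has 30).
May 1, 2205 → Jun 1, 2205: 31 days (May has 31).
Jun 1, 2205 → Jul 1, 2205: 30 days (June has 30).
Jul 1, 2205 → Jul 4, 2205: 3 days.
Total: 1859 days.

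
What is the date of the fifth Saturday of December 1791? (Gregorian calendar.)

December 1, 1791 is a Thursday.
The first Saturday is therefore December 3 (2 days later).
The fifth Saturday is 3 + 4×7 = December 31.

December 31, 1791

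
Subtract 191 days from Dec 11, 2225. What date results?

−11 → Nov 30, 2225 (end of Nov, 30 days; 180 left).
−30 → Oct 31, 2225 (end of Oct, 31 days; 150 left).
−31 → Sep 30, 2225 (end of Sep, 30 days; 119 left).
−30 → Aug 31, 2225 (end of Aug, 31 days; 89 left).
−31 → Jul 31, 2225 (end of Jul, 31 days; 58 left).
−31 → Jun 30, 2225 (end of Jun, 30 days; 27 left).
−27 → Jun 3, 2225.

June 3, 2225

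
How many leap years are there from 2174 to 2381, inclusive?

Multiples of 4 in [2174,2381]: 52.
Of those, multiples of 100: 2 (not leap unless ÷400).
Multiples of 400: 0.
Leap years = 52 − 2 + 0 = 50.

50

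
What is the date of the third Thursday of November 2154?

November 21, 2154

November 1, 2154 is a Friday.
The first Thursday is therefore November 7 (6 days later).
The third Thursday is 7 + 2×7 = November 21.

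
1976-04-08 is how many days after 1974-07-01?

647

Jul 1, 1974 → Jul 1, 1975: 365 days.
Jul 1, 1975 → Aug 1, 1975: 31 days (July has 31).
Aug 1, 1975 → Sep 1, 1975: 31 days (August has 31).
Sep 1, 1975 → Oct 1, 1975: 30 days (September has 30).
Oct 1, 1975 → Nov 1, 1975: 31 days (October has 31).
Nov 1, 1975 → Dec 1, 1975: 30 days (November has 30).
Dec 1, 1975 → Jan 1, 1976: 31 days (December has 31).
Jan 1, 1976 → Feb 1, 1976: 31 days (January has 31).
Feb 1, 1976 → Mar 1, 1976: 29 days (February has 29).
Mar 1, 1976 → Apr 1, 1976: 31 days (March has 31).
Apr 1, 1976 → Apr 8, 1976: 7 days.
Total: 647 days.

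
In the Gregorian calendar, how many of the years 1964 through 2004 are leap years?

Multiples of 4 in [1964,2004]: 11.
Of those, multiples of 100: 1 (not leap unless ÷400).
Multiples of 400: 1.
Leap years = 11 − 1 + 1 = 11.

11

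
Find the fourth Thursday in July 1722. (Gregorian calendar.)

July 1, 1722 is a Wednesday.
The first Thursday is therefore July 2 (1 days later).
The fourth Thursday is 2 + 3×7 = July 23.

July 23, 1722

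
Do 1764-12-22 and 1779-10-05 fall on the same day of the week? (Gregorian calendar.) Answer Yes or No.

No

From Dec 22, 1764 to Oct 5, 1779 is 5400 days.
5400 mod 7 = 3, so they are different weekdays.
(Dec 22, 1764 is a Saturday; Oct 5, 1779 is a Tuesday.)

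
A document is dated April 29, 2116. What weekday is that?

January 1, 2116 is a Wednesday.
Jan 1, 2116 → Feb 1, 2116: 31 days (January has 31).
Feb 1, 2116 → Mar 1, 2116: 29 days (February has 29).
Mar 1, 2116 → Apr 1, 2116: 31 days (March has 31).
Apr 1, 2116 → Apr 29, 2116: 28 days.
Total: 119 days.
119 mod 7 = 0, so Wednesday + 0 = Wednesday.

Wednesday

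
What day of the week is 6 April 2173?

Doomsday rule: the anchor day for the 2100s is Sunday. For year 73: 73÷12 = 6 r 1, and 1÷4 = 0, so 6+1+0 = 7.
Sunday + 7 ≡ Sunday — that's 2173's doomsday.
In April the doomsday date is Apr 4.
Apr 6 is 2 days after Apr 4; 2 mod 7 = 2, so Sunday + 2 = Tuesday.

Tuesday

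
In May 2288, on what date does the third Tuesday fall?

May 15, 2288

May 1, 2288 is a Tuesday.
The first Tuesday is therefore May 1 (same day).
The third Tuesday is 1 + 2×7 = May 15.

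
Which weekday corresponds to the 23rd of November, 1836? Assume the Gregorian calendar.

January 1, 1836 is a Friday.
Jan 1, 1836 → Feb 1, 1836: 31 days (January has 31).
Feb 1, 1836 → Mar 1, 1836: 29 days (February has 29).
Mar 1, 1836 → Apr 1, 1836: 31 days (March has 31).
Apr 1, 1836 → May 1, 1836: 30 days (April has 30).
May 1, 1836 → Jun 1, 1836: 31 days (May has 31).
Jun 1, 1836 → Jul 1, 1836: 30 days (June has 30).
Jul 1, 1836 → Aug 1, 1836: 31 days (July has 31).
Aug 1, 1836 → Sep 1, 1836: 31 days (August has 31).
Sep 1, 1836 → Oct 1, 1836: 30 days (September has 30).
Oct 1, 1836 → Nov 1, 1836: 31 days (October has 31).
Nov 1, 1836 → Nov 23, 1836: 22 days.
Total: 327 days.
327 mod 7 = 5, so Friday + 5 = Wednesday.

Wednesday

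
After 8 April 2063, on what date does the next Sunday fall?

April 15, 2063

Apr 8, 2063 is a Sunday.
From Sunday to the next Sunday is 7 days.
Apr 8, 2063 + 7 = Apr 15, 2063.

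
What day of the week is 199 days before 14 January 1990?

Thursday

Jan 14, 1990 is a Sunday.
199 mod 7 = 3, so 199 days before a Sunday is Sunday − 3 = Thursday.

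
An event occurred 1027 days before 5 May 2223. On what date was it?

−365 (one year) → May 5, 2222 (662 left).
−365 (one year) → May 5, 2221 (297 left).
−5 → Apr 30, 2221 (end of Apr, 30 days; 292 left).
−30 → Mar 31, 2221 (end of Mar, 31 days; 262 left).
−31 → Feb 28, 2221 (end of Feb, 28 days; 231 left).
−28 → Jan 31, 2221 (end of Jan, 31 days; 203 left).
−31 → Dec 31, 2220 (end of Dec, 31 days; 172 left).
−31 → Nov 30, 2220 (end of Nov, 30 days; 141 left).
−30 → Oct 31, 2220 (end of Oct, 31 days; 111 left).
−31 → Sep 30, 2220 (end of Sep, 30 days; 80 left).
−30 → Aug 31, 2220 (end of Aug, 31 days; 50 left).
−31 → Jul 31, 2220 (end of Jul, 31 days; 19 left).
−19 → Jul 12, 2220.

July 12, 2220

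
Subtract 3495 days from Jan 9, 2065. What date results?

−366 (one year; includes Feb 29, 2064) → Jan 9, 2064 (3129 left).
−365 (one year) → Jan 9, 2063 (2764 left).
−365 (one year) → Jan 9, 2062 (2399 left).
−365 (one year) → Jan 9, 2061 (2034 left).
−366 (one year; includes Feb 29, 2060) → Jan 9, 2060 (1668 left).
−365 (one year) → Jan 9, 2059 (1303 left).
−365 (one year) → Jan 9, 2058 (938 left).
−365 (one year) → Jan 9, 2057 (573 left).
−366 (one year; includes Feb 29, 2056) → Jan 9, 2056 (207 left).
−9 → Dec 31, 2055 (end of Dec, 31 days; 198 left).
−31 → Nov 30, 2055 (end of Nov, 30 days; 167 left).
−30 → Oct 31, 2055 (end of Oct, 31 days; 137 left).
−31 → Sep 30, 2055 (end of Sep, 30 days; 106 left).
−30 → Aug 31, 2055 (end of Aug, 31 days; 76 left).
−31 → Jul 31, 2055 (end of Jul, 31 days; 45 left).
−31 → Jun 30, 2055 (end of Jun, 30 days; 14 left).
−14 → Jun 16, 2055.

June 16, 2055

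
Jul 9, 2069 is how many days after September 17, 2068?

295

Sep 17, 2068 → Oct 17, 2068: 30 days (September has 30).
Oct 17, 2068 → Nov 17, 2068: 31 days (October has 31).
Nov 17, 2068 → Dec 17, 2068: 30 days (November has 30).
Dec 17, 2068 → Jan 17, 2069: 31 days (December has 31).
Jan 17, 2069 → Feb 17, 2069: 31 days (January has 31).
Feb 17, 2069 → Mar 17, 2069: 28 days (February has 28).
Mar 17, 2069 → Apr 17, 2069: 31 days (March has 31).
Apr 17, 2069 → May 17, 2069: 30 days (April has 30).
May 17, 2069 → Jun 17, 2069: 31 days (May has 31).
Jun 17, 2069 → Jul 9, 2069: 22 days.
Total: 295 days.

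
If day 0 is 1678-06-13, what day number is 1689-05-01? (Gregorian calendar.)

3975

Jun 13, 1678 → Jun 13, 1679: 365 days.
Jun 13, 1679 → Jun 13, 1680: 366 days (Feb 29, 1680 is in that span).
Jun 13, 1680 → Jun 13, 1681: 365 days.
Jun 13, 1681 → Jun 13, 1682: 365 days.
Jun 13, 1682 → Jun 13, 1683: 365 days.
Jun 13, 1683 → Jun 13, 1684: 366 days (Feb 29, 1684 is in that span).
Jun 13, 1684 → Jun 13, 1685: 365 days.
Jun 13, 1685 → Jun 13, 1686: 365 days.
Jun 13, 1686 → Jun 13, 1687: 365 days.
Jun 13, 1687 → Jun 13, 1688: 366 days (Feb 29, 1688 is in that span).
Jun 13, 1688 → Jul 13, 1688: 30 days (June has 30).
Jul 13, 1688 → Aug 13, 1688: 31 days (July has 31).
Aug 13, 1688 → Sep 13, 1688: 31 days (August has 31).
Sep 13, 1688 → Oct 13, 1688: 30 days (September has 30).
Oct 13, 1688 → Nov 13, 1688: 31 days (October has 31).
Nov 13, 1688 → Dec 13, 1688: 30 days (November has 30).
Dec 13, 1688 → Jan 13, 1689: 31 days (December has 31).
Jan 13, 1689 → Feb 13, 1689: 31 days (January has 31).
Feb 13, 1689 → Mar 13, 1689: 28 days (February has 28).
Mar 13, 1689 → Apr 13, 1689: 31 days (March has 31).
Apr 13, 1689 → May 1, 1689: 18 days.
Total: 3975 days.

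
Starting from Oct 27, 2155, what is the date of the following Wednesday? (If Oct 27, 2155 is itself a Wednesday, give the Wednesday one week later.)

October 29, 2155

Oct 27, 2155 is a Monday.
From Monday to the next Wednesday is 2 days.
Oct 27, 2155 + 2 = Oct 29, 2155.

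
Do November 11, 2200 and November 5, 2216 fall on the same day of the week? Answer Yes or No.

Yes

From Nov 11, 2200 to Nov 5, 2216 is 5838 days.
5838 mod 7 = 0, so they are the same weekday.
(Nov 11, 2200 is a Tuesday; Nov 5, 2216 is a Tuesday.)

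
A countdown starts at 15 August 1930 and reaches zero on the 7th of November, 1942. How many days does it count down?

Aug 15, 1930 → Aug 15, 1931: 365 days.
Aug 15, 1931 → Aug 15, 1932: 366 days (Feb 29, 1932 is in that span).
Aug 15, 1932 → Aug 15, 1933: 365 days.
Aug 15, 1933 → Aug 15, 1934: 365 days.
Aug 15, 1934 → Aug 15, 1935: 365 days.
Aug 15, 1935 → Aug 15, 1936: 366 days (Feb 29, 1936 is in that span).
Aug 15, 1936 → Aug 15, 1937: 365 days.
Aug 15, 1937 → Aug 15, 1938: 365 days.
Aug 15, 1938 → Aug 15, 1939: 365 days.
Aug 15, 1939 → Aug 15, 1940: 366 days (Feb 29, 1940 is in that span).
Aug 15, 1940 → Aug 15, 1941: 365 days.
Aug 15, 1941 → Aug 15, 1942: 365 days.
Aug 15, 1942 → Sep 15, 1942: 31 days (August has 31).
Sep 15, 1942 → Oct 15, 1942: 30 days (September has 30).
Oct 15, 1942 → Nov 7, 1942: 23 days.
Total: 4467 days.

4467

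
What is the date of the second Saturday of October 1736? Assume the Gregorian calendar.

October 13, 1736

October 1, 1736 is a Monday.
The first Saturday is therefore October 6 (5 days later).
The second Saturday is 6 + 1×7 = October 13.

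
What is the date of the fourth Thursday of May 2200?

May 1, 2200 is a Thursday.
The first Thursday is therefore May 1 (same day).
The fourth Thursday is 1 + 3×7 = May 22.

May 22, 2200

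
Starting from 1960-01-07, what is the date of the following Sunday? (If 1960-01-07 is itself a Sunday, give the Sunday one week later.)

January 10, 1960

Jan 7, 1960 is a Thursday.
From Thursday to the next Sunday is 3 days.
Jan 7, 1960 + 3 = Jan 10, 1960.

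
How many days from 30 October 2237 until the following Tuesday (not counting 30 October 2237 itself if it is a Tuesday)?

Oct 30, 2237 is a Monday.
From Monday to the next Tuesday is 1 day.

1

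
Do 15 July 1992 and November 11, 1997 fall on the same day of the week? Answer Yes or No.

From Jul 15, 1992 to Nov 11, 1997 is 1945 days.
1945 mod 7 = 6, so they are different weekdays.
(Jul 15, 1992 is a Wednesday; Nov 11, 1997 is a Tuesday.)

No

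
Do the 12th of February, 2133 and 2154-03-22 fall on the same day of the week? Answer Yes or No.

From Feb 12, 2133 to Mar 22, 2154 is 7708 days.
7708 mod 7 = 1, so they are different weekdays.
(Feb 12, 2133 is a Thursday; Mar 22, 2154 is a Friday.)

No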